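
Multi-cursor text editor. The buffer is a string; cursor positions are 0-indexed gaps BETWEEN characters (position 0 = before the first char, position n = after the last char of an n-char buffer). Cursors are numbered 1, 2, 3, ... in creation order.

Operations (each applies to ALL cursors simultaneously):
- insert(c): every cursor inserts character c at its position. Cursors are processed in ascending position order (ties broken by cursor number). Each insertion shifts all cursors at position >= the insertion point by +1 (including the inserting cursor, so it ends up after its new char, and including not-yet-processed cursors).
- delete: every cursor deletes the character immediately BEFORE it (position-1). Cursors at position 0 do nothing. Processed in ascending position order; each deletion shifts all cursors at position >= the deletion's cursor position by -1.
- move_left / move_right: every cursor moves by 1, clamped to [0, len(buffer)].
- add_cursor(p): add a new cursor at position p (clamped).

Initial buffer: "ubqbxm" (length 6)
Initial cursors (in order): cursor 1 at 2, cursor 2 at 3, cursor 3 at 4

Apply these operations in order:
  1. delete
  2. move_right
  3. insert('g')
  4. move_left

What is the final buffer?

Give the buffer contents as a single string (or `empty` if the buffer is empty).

Answer: uxgggm

Derivation:
After op 1 (delete): buffer="uxm" (len 3), cursors c1@1 c2@1 c3@1, authorship ...
After op 2 (move_right): buffer="uxm" (len 3), cursors c1@2 c2@2 c3@2, authorship ...
After op 3 (insert('g')): buffer="uxgggm" (len 6), cursors c1@5 c2@5 c3@5, authorship ..123.
After op 4 (move_left): buffer="uxgggm" (len 6), cursors c1@4 c2@4 c3@4, authorship ..123.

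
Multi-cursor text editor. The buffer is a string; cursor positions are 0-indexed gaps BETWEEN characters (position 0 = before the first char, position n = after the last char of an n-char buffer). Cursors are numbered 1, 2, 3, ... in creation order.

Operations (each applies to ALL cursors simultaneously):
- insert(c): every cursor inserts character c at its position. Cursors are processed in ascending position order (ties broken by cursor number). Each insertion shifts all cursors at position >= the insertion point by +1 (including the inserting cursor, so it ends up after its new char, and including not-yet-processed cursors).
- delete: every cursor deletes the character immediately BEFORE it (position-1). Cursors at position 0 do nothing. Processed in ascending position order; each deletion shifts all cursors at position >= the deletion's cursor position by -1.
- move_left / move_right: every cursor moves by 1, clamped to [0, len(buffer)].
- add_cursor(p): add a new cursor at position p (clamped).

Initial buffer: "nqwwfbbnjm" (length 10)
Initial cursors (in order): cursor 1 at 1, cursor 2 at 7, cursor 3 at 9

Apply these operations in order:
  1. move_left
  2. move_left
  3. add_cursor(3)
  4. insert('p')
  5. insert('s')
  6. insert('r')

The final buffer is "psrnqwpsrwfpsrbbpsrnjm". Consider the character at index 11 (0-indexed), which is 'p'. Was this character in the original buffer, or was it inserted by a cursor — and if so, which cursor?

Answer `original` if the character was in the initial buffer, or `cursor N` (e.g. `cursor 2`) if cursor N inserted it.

After op 1 (move_left): buffer="nqwwfbbnjm" (len 10), cursors c1@0 c2@6 c3@8, authorship ..........
After op 2 (move_left): buffer="nqwwfbbnjm" (len 10), cursors c1@0 c2@5 c3@7, authorship ..........
After op 3 (add_cursor(3)): buffer="nqwwfbbnjm" (len 10), cursors c1@0 c4@3 c2@5 c3@7, authorship ..........
After op 4 (insert('p')): buffer="pnqwpwfpbbpnjm" (len 14), cursors c1@1 c4@5 c2@8 c3@11, authorship 1...4..2..3...
After op 5 (insert('s')): buffer="psnqwpswfpsbbpsnjm" (len 18), cursors c1@2 c4@7 c2@11 c3@15, authorship 11...44..22..33...
After op 6 (insert('r')): buffer="psrnqwpsrwfpsrbbpsrnjm" (len 22), cursors c1@3 c4@9 c2@14 c3@19, authorship 111...444..222..333...
Authorship (.=original, N=cursor N): 1 1 1 . . . 4 4 4 . . 2 2 2 . . 3 3 3 . . .
Index 11: author = 2

Answer: cursor 2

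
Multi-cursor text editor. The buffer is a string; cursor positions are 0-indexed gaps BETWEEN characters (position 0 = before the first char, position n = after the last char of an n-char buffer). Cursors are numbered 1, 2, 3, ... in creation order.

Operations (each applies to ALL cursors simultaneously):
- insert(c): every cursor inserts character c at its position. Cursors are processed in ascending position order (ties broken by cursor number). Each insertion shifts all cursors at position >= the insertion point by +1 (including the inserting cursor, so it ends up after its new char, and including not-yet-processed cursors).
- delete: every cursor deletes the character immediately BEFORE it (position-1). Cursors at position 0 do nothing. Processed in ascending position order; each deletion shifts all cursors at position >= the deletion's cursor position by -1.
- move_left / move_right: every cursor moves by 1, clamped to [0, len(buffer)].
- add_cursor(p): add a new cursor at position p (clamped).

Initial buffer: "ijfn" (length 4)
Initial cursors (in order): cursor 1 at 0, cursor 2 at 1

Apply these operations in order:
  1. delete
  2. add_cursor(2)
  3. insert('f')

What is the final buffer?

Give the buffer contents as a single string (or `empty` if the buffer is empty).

After op 1 (delete): buffer="jfn" (len 3), cursors c1@0 c2@0, authorship ...
After op 2 (add_cursor(2)): buffer="jfn" (len 3), cursors c1@0 c2@0 c3@2, authorship ...
After op 3 (insert('f')): buffer="ffjffn" (len 6), cursors c1@2 c2@2 c3@5, authorship 12..3.

Answer: ffjffn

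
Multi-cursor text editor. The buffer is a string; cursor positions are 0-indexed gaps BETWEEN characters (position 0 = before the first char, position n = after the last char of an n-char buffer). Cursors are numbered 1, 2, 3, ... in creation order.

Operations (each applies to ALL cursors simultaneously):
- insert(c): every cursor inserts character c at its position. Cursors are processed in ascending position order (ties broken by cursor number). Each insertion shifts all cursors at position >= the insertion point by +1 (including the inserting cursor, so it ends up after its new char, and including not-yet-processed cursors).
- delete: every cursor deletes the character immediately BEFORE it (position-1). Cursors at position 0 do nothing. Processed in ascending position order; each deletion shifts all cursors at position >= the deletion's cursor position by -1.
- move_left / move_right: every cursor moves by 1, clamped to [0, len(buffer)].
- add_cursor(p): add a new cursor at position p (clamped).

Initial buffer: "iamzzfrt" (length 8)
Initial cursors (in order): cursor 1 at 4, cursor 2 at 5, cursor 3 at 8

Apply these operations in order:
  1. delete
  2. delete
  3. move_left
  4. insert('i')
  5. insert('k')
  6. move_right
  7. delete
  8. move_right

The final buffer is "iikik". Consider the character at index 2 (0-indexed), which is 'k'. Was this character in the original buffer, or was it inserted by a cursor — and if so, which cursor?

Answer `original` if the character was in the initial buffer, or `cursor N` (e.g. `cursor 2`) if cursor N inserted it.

Answer: cursor 1

Derivation:
After op 1 (delete): buffer="iamfr" (len 5), cursors c1@3 c2@3 c3@5, authorship .....
After op 2 (delete): buffer="if" (len 2), cursors c1@1 c2@1 c3@2, authorship ..
After op 3 (move_left): buffer="if" (len 2), cursors c1@0 c2@0 c3@1, authorship ..
After op 4 (insert('i')): buffer="iiiif" (len 5), cursors c1@2 c2@2 c3@4, authorship 12.3.
After op 5 (insert('k')): buffer="iikkiikf" (len 8), cursors c1@4 c2@4 c3@7, authorship 1212.33.
After op 6 (move_right): buffer="iikkiikf" (len 8), cursors c1@5 c2@5 c3@8, authorship 1212.33.
After op 7 (delete): buffer="iikik" (len 5), cursors c1@3 c2@3 c3@5, authorship 12133
After op 8 (move_right): buffer="iikik" (len 5), cursors c1@4 c2@4 c3@5, authorship 12133
Authorship (.=original, N=cursor N): 1 2 1 3 3
Index 2: author = 1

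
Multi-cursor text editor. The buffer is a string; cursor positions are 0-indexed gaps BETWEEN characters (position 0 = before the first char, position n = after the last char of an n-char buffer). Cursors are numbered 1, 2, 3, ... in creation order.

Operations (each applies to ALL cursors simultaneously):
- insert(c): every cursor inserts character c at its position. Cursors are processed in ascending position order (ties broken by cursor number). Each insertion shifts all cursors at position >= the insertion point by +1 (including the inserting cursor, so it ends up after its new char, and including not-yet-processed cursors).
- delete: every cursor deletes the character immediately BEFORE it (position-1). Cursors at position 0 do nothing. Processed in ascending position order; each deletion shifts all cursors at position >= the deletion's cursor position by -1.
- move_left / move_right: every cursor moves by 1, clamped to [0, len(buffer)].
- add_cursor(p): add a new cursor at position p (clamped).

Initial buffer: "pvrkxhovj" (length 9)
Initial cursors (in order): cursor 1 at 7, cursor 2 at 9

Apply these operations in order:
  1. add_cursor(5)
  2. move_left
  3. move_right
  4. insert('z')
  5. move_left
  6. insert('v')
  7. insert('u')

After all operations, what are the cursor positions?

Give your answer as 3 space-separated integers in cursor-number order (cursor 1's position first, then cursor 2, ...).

After op 1 (add_cursor(5)): buffer="pvrkxhovj" (len 9), cursors c3@5 c1@7 c2@9, authorship .........
After op 2 (move_left): buffer="pvrkxhovj" (len 9), cursors c3@4 c1@6 c2@8, authorship .........
After op 3 (move_right): buffer="pvrkxhovj" (len 9), cursors c3@5 c1@7 c2@9, authorship .........
After op 4 (insert('z')): buffer="pvrkxzhozvjz" (len 12), cursors c3@6 c1@9 c2@12, authorship .....3..1..2
After op 5 (move_left): buffer="pvrkxzhozvjz" (len 12), cursors c3@5 c1@8 c2@11, authorship .....3..1..2
After op 6 (insert('v')): buffer="pvrkxvzhovzvjvz" (len 15), cursors c3@6 c1@10 c2@14, authorship .....33..11..22
After op 7 (insert('u')): buffer="pvrkxvuzhovuzvjvuz" (len 18), cursors c3@7 c1@12 c2@17, authorship .....333..111..222

Answer: 12 17 7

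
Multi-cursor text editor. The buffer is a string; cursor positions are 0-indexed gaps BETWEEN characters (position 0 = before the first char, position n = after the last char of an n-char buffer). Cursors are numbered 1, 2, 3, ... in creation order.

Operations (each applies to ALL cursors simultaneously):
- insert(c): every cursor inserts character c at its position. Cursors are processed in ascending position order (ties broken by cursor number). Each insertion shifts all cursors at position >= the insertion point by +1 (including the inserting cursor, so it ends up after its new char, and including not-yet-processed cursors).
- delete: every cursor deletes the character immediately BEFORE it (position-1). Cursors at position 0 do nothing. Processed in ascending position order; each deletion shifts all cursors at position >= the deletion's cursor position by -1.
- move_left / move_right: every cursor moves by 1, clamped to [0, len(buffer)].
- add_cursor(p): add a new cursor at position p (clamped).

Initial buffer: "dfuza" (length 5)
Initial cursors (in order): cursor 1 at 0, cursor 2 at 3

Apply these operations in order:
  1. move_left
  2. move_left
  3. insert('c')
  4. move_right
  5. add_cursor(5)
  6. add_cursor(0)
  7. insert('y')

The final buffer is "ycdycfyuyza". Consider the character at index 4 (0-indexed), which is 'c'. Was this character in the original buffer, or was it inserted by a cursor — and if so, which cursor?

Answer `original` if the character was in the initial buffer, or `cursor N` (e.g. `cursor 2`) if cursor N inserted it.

After op 1 (move_left): buffer="dfuza" (len 5), cursors c1@0 c2@2, authorship .....
After op 2 (move_left): buffer="dfuza" (len 5), cursors c1@0 c2@1, authorship .....
After op 3 (insert('c')): buffer="cdcfuza" (len 7), cursors c1@1 c2@3, authorship 1.2....
After op 4 (move_right): buffer="cdcfuza" (len 7), cursors c1@2 c2@4, authorship 1.2....
After op 5 (add_cursor(5)): buffer="cdcfuza" (len 7), cursors c1@2 c2@4 c3@5, authorship 1.2....
After op 6 (add_cursor(0)): buffer="cdcfuza" (len 7), cursors c4@0 c1@2 c2@4 c3@5, authorship 1.2....
After op 7 (insert('y')): buffer="ycdycfyuyza" (len 11), cursors c4@1 c1@4 c2@7 c3@9, authorship 41.12.2.3..
Authorship (.=original, N=cursor N): 4 1 . 1 2 . 2 . 3 . .
Index 4: author = 2

Answer: cursor 2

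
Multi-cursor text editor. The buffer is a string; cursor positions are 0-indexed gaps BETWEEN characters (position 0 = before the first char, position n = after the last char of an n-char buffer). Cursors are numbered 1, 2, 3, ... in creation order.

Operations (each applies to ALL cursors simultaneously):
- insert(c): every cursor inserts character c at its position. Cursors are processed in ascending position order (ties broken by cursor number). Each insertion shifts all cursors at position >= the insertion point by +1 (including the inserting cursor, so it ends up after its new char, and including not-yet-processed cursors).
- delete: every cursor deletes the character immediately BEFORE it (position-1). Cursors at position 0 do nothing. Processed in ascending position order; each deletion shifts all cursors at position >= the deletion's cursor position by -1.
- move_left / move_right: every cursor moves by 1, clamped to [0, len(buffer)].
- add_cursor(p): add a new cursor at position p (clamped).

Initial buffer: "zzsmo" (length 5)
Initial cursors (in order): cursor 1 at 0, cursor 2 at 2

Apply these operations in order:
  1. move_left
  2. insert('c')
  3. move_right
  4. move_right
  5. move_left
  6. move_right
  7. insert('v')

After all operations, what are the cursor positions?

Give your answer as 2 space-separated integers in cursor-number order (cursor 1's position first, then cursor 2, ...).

Answer: 4 7

Derivation:
After op 1 (move_left): buffer="zzsmo" (len 5), cursors c1@0 c2@1, authorship .....
After op 2 (insert('c')): buffer="czczsmo" (len 7), cursors c1@1 c2@3, authorship 1.2....
After op 3 (move_right): buffer="czczsmo" (len 7), cursors c1@2 c2@4, authorship 1.2....
After op 4 (move_right): buffer="czczsmo" (len 7), cursors c1@3 c2@5, authorship 1.2....
After op 5 (move_left): buffer="czczsmo" (len 7), cursors c1@2 c2@4, authorship 1.2....
After op 6 (move_right): buffer="czczsmo" (len 7), cursors c1@3 c2@5, authorship 1.2....
After op 7 (insert('v')): buffer="czcvzsvmo" (len 9), cursors c1@4 c2@7, authorship 1.21..2..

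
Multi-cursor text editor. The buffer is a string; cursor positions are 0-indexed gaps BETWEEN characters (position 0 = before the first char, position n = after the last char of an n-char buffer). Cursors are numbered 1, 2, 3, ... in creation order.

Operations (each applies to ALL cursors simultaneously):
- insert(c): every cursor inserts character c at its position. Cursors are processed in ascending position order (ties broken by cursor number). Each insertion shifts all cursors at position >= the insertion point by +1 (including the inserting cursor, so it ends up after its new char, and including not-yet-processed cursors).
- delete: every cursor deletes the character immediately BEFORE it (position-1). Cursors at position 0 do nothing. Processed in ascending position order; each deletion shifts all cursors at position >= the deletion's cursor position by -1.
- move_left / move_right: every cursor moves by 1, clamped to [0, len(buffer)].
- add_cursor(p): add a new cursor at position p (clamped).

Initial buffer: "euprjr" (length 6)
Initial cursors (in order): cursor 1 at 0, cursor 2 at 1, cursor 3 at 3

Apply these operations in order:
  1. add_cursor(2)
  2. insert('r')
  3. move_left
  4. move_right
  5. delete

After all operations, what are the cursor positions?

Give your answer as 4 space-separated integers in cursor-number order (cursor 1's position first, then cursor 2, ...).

After op 1 (add_cursor(2)): buffer="euprjr" (len 6), cursors c1@0 c2@1 c4@2 c3@3, authorship ......
After op 2 (insert('r')): buffer="rerurprrjr" (len 10), cursors c1@1 c2@3 c4@5 c3@7, authorship 1.2.4.3...
After op 3 (move_left): buffer="rerurprrjr" (len 10), cursors c1@0 c2@2 c4@4 c3@6, authorship 1.2.4.3...
After op 4 (move_right): buffer="rerurprrjr" (len 10), cursors c1@1 c2@3 c4@5 c3@7, authorship 1.2.4.3...
After op 5 (delete): buffer="euprjr" (len 6), cursors c1@0 c2@1 c4@2 c3@3, authorship ......

Answer: 0 1 3 2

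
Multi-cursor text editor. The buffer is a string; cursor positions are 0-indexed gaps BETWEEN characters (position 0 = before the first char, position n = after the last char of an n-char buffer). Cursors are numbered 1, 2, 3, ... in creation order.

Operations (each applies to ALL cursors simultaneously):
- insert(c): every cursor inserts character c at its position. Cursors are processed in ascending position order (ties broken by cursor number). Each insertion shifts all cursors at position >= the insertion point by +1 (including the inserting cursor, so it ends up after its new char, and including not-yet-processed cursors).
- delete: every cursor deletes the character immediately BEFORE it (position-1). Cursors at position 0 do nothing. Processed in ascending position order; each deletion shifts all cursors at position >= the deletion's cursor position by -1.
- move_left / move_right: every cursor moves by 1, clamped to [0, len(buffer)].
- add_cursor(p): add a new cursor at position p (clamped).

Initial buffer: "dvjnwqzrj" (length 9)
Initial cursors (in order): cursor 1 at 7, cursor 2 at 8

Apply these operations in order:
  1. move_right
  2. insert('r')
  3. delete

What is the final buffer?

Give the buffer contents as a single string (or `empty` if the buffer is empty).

After op 1 (move_right): buffer="dvjnwqzrj" (len 9), cursors c1@8 c2@9, authorship .........
After op 2 (insert('r')): buffer="dvjnwqzrrjr" (len 11), cursors c1@9 c2@11, authorship ........1.2
After op 3 (delete): buffer="dvjnwqzrj" (len 9), cursors c1@8 c2@9, authorship .........

Answer: dvjnwqzrj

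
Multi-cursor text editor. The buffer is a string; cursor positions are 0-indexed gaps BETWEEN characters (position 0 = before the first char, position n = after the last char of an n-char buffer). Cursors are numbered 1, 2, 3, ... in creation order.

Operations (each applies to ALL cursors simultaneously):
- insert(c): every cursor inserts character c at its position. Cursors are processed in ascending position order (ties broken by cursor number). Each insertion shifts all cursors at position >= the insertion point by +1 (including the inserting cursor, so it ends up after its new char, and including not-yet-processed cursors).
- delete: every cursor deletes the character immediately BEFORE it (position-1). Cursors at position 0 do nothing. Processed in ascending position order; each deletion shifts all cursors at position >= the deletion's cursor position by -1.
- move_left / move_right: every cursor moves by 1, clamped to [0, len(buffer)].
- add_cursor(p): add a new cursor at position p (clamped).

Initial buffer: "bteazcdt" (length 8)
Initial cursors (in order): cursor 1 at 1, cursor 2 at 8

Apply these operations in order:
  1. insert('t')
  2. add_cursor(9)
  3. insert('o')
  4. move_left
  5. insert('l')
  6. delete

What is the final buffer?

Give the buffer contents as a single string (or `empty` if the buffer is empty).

After op 1 (insert('t')): buffer="btteazcdtt" (len 10), cursors c1@2 c2@10, authorship .1.......2
After op 2 (add_cursor(9)): buffer="btteazcdtt" (len 10), cursors c1@2 c3@9 c2@10, authorship .1.......2
After op 3 (insert('o')): buffer="btoteazcdtoto" (len 13), cursors c1@3 c3@11 c2@13, authorship .11.......322
After op 4 (move_left): buffer="btoteazcdtoto" (len 13), cursors c1@2 c3@10 c2@12, authorship .11.......322
After op 5 (insert('l')): buffer="btloteazcdtlotlo" (len 16), cursors c1@3 c3@12 c2@15, authorship .111.......33222
After op 6 (delete): buffer="btoteazcdtoto" (len 13), cursors c1@2 c3@10 c2@12, authorship .11.......322

Answer: btoteazcdtoto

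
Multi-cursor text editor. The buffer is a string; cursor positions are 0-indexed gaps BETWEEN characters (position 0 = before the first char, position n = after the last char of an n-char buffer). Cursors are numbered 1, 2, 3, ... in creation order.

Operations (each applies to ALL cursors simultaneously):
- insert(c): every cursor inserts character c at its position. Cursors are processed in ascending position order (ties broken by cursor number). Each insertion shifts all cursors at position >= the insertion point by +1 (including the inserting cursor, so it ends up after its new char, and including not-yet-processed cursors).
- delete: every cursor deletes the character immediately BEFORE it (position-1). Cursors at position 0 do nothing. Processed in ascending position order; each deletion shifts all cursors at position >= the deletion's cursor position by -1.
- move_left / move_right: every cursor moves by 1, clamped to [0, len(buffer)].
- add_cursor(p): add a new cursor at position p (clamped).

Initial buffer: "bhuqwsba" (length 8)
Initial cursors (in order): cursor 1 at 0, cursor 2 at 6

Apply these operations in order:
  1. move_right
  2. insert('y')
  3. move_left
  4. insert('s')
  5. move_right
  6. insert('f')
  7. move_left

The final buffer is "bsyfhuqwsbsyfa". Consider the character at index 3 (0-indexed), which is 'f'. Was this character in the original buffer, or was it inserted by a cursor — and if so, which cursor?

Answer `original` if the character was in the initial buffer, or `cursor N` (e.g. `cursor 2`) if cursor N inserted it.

After op 1 (move_right): buffer="bhuqwsba" (len 8), cursors c1@1 c2@7, authorship ........
After op 2 (insert('y')): buffer="byhuqwsbya" (len 10), cursors c1@2 c2@9, authorship .1......2.
After op 3 (move_left): buffer="byhuqwsbya" (len 10), cursors c1@1 c2@8, authorship .1......2.
After op 4 (insert('s')): buffer="bsyhuqwsbsya" (len 12), cursors c1@2 c2@10, authorship .11......22.
After op 5 (move_right): buffer="bsyhuqwsbsya" (len 12), cursors c1@3 c2@11, authorship .11......22.
After op 6 (insert('f')): buffer="bsyfhuqwsbsyfa" (len 14), cursors c1@4 c2@13, authorship .111......222.
After op 7 (move_left): buffer="bsyfhuqwsbsyfa" (len 14), cursors c1@3 c2@12, authorship .111......222.
Authorship (.=original, N=cursor N): . 1 1 1 . . . . . . 2 2 2 .
Index 3: author = 1

Answer: cursor 1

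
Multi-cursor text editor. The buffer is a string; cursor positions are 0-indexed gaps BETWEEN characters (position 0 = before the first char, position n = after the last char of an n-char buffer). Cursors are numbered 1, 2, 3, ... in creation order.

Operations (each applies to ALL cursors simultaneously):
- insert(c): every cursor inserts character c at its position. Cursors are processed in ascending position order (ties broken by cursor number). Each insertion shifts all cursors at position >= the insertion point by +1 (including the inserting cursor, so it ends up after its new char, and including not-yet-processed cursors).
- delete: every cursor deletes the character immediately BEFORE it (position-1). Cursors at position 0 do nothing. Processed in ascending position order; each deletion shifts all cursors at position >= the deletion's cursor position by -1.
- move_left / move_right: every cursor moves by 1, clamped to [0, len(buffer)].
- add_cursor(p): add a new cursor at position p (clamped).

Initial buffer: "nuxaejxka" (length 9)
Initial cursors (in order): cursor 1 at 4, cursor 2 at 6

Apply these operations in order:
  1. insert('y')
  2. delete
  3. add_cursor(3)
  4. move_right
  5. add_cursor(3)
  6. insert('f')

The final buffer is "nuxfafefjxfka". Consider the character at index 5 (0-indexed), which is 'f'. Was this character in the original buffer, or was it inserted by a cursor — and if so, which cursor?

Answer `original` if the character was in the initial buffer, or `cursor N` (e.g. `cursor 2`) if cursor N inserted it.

Answer: cursor 3

Derivation:
After op 1 (insert('y')): buffer="nuxayejyxka" (len 11), cursors c1@5 c2@8, authorship ....1..2...
After op 2 (delete): buffer="nuxaejxka" (len 9), cursors c1@4 c2@6, authorship .........
After op 3 (add_cursor(3)): buffer="nuxaejxka" (len 9), cursors c3@3 c1@4 c2@6, authorship .........
After op 4 (move_right): buffer="nuxaejxka" (len 9), cursors c3@4 c1@5 c2@7, authorship .........
After op 5 (add_cursor(3)): buffer="nuxaejxka" (len 9), cursors c4@3 c3@4 c1@5 c2@7, authorship .........
After op 6 (insert('f')): buffer="nuxfafefjxfka" (len 13), cursors c4@4 c3@6 c1@8 c2@11, authorship ...4.3.1..2..
Authorship (.=original, N=cursor N): . . . 4 . 3 . 1 . . 2 . .
Index 5: author = 3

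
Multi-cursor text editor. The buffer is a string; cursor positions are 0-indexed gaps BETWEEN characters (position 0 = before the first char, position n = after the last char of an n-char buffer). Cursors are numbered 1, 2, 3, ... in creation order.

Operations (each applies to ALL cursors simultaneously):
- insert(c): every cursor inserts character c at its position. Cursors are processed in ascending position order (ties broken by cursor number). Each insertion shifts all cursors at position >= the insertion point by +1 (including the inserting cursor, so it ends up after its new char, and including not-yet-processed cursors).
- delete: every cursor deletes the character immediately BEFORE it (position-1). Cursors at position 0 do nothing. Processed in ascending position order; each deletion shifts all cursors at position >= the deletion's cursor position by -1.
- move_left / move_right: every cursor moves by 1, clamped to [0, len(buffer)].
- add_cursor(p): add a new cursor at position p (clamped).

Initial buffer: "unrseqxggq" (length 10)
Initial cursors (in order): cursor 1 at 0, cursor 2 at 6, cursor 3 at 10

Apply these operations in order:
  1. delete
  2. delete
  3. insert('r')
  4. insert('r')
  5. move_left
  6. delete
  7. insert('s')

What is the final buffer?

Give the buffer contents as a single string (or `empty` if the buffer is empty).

Answer: srunrssrxgsr

Derivation:
After op 1 (delete): buffer="unrsexgg" (len 8), cursors c1@0 c2@5 c3@8, authorship ........
After op 2 (delete): buffer="unrsxg" (len 6), cursors c1@0 c2@4 c3@6, authorship ......
After op 3 (insert('r')): buffer="runrsrxgr" (len 9), cursors c1@1 c2@6 c3@9, authorship 1....2..3
After op 4 (insert('r')): buffer="rrunrsrrxgrr" (len 12), cursors c1@2 c2@8 c3@12, authorship 11....22..33
After op 5 (move_left): buffer="rrunrsrrxgrr" (len 12), cursors c1@1 c2@7 c3@11, authorship 11....22..33
After op 6 (delete): buffer="runrsrxgr" (len 9), cursors c1@0 c2@5 c3@8, authorship 1....2..3
After op 7 (insert('s')): buffer="srunrssrxgsr" (len 12), cursors c1@1 c2@7 c3@11, authorship 11....22..33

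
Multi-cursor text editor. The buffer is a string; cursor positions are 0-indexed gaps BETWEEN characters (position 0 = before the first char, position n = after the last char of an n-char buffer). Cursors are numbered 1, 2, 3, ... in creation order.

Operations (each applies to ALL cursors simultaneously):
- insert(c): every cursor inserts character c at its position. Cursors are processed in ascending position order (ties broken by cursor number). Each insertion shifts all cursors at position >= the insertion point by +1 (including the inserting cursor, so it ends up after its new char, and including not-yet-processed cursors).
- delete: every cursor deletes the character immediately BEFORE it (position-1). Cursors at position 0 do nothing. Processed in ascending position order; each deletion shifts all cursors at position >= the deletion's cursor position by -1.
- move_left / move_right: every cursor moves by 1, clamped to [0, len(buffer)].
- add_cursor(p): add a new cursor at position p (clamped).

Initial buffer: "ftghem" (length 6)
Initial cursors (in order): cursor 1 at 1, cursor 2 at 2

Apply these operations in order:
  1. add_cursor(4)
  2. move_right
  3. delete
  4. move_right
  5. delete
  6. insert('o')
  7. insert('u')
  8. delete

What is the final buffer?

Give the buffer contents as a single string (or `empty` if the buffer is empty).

After op 1 (add_cursor(4)): buffer="ftghem" (len 6), cursors c1@1 c2@2 c3@4, authorship ......
After op 2 (move_right): buffer="ftghem" (len 6), cursors c1@2 c2@3 c3@5, authorship ......
After op 3 (delete): buffer="fhm" (len 3), cursors c1@1 c2@1 c3@2, authorship ...
After op 4 (move_right): buffer="fhm" (len 3), cursors c1@2 c2@2 c3@3, authorship ...
After op 5 (delete): buffer="" (len 0), cursors c1@0 c2@0 c3@0, authorship 
After op 6 (insert('o')): buffer="ooo" (len 3), cursors c1@3 c2@3 c3@3, authorship 123
After op 7 (insert('u')): buffer="ooouuu" (len 6), cursors c1@6 c2@6 c3@6, authorship 123123
After op 8 (delete): buffer="ooo" (len 3), cursors c1@3 c2@3 c3@3, authorship 123

Answer: ooo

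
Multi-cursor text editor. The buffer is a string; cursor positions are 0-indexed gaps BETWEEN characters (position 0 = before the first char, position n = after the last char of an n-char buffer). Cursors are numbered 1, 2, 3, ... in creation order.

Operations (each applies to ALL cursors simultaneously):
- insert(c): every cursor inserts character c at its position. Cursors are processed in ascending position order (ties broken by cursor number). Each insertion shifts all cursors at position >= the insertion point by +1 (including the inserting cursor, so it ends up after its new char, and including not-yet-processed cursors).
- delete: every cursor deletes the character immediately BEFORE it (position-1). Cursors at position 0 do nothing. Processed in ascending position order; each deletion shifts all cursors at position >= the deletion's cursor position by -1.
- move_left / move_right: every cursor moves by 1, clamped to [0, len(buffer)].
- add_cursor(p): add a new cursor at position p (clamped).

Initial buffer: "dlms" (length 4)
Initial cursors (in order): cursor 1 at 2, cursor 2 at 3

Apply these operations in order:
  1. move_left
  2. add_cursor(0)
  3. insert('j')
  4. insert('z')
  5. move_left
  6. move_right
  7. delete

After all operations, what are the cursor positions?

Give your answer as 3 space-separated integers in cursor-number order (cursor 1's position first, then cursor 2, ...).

Answer: 3 5 1

Derivation:
After op 1 (move_left): buffer="dlms" (len 4), cursors c1@1 c2@2, authorship ....
After op 2 (add_cursor(0)): buffer="dlms" (len 4), cursors c3@0 c1@1 c2@2, authorship ....
After op 3 (insert('j')): buffer="jdjljms" (len 7), cursors c3@1 c1@3 c2@5, authorship 3.1.2..
After op 4 (insert('z')): buffer="jzdjzljzms" (len 10), cursors c3@2 c1@5 c2@8, authorship 33.11.22..
After op 5 (move_left): buffer="jzdjzljzms" (len 10), cursors c3@1 c1@4 c2@7, authorship 33.11.22..
After op 6 (move_right): buffer="jzdjzljzms" (len 10), cursors c3@2 c1@5 c2@8, authorship 33.11.22..
After op 7 (delete): buffer="jdjljms" (len 7), cursors c3@1 c1@3 c2@5, authorship 3.1.2..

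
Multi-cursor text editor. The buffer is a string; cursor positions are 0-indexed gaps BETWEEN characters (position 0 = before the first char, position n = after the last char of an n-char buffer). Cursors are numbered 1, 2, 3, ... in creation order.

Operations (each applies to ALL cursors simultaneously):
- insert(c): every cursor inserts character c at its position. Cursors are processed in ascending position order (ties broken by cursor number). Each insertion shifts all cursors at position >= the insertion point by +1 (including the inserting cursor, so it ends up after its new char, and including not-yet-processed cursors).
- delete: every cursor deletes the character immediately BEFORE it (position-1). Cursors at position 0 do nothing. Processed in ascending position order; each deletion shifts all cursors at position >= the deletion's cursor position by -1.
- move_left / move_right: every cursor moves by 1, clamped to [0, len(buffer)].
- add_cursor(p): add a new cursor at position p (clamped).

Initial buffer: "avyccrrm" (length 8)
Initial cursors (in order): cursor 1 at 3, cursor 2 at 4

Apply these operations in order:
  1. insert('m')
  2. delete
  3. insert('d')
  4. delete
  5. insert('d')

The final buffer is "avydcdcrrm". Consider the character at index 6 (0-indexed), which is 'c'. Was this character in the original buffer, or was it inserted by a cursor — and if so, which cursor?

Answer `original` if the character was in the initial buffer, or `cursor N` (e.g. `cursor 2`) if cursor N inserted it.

Answer: original

Derivation:
After op 1 (insert('m')): buffer="avymcmcrrm" (len 10), cursors c1@4 c2@6, authorship ...1.2....
After op 2 (delete): buffer="avyccrrm" (len 8), cursors c1@3 c2@4, authorship ........
After op 3 (insert('d')): buffer="avydcdcrrm" (len 10), cursors c1@4 c2@6, authorship ...1.2....
After op 4 (delete): buffer="avyccrrm" (len 8), cursors c1@3 c2@4, authorship ........
After op 5 (insert('d')): buffer="avydcdcrrm" (len 10), cursors c1@4 c2@6, authorship ...1.2....
Authorship (.=original, N=cursor N): . . . 1 . 2 . . . .
Index 6: author = original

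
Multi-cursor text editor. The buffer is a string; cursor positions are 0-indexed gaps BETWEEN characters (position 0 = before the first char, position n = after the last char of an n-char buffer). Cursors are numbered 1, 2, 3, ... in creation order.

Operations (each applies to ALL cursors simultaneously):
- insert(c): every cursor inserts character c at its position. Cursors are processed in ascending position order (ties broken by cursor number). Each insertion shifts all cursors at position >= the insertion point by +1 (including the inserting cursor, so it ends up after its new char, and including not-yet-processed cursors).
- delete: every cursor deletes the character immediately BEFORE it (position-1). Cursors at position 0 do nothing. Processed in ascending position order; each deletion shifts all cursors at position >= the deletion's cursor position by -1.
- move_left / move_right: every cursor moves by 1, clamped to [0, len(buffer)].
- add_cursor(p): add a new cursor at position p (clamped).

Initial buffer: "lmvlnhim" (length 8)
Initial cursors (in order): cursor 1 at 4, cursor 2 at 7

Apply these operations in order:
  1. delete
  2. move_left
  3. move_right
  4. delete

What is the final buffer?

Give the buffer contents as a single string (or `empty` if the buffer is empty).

After op 1 (delete): buffer="lmvnhm" (len 6), cursors c1@3 c2@5, authorship ......
After op 2 (move_left): buffer="lmvnhm" (len 6), cursors c1@2 c2@4, authorship ......
After op 3 (move_right): buffer="lmvnhm" (len 6), cursors c1@3 c2@5, authorship ......
After op 4 (delete): buffer="lmnm" (len 4), cursors c1@2 c2@3, authorship ....

Answer: lmnm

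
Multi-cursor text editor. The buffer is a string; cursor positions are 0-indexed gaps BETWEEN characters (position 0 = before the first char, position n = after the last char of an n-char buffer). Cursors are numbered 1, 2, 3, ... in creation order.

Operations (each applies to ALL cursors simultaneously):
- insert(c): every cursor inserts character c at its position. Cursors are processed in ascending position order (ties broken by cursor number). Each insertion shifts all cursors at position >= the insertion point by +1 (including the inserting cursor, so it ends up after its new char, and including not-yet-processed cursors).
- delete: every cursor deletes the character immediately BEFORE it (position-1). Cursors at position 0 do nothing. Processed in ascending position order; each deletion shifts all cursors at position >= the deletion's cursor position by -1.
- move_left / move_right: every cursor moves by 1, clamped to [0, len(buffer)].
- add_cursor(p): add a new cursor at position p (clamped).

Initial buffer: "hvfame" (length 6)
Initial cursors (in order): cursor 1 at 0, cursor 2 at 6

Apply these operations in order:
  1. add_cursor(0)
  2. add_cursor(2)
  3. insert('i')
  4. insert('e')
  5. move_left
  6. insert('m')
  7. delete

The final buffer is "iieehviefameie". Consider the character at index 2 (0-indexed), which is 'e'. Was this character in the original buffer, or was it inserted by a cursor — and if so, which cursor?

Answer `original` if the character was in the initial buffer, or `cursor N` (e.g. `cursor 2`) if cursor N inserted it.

After op 1 (add_cursor(0)): buffer="hvfame" (len 6), cursors c1@0 c3@0 c2@6, authorship ......
After op 2 (add_cursor(2)): buffer="hvfame" (len 6), cursors c1@0 c3@0 c4@2 c2@6, authorship ......
After op 3 (insert('i')): buffer="iihvifamei" (len 10), cursors c1@2 c3@2 c4@5 c2@10, authorship 13..4....2
After op 4 (insert('e')): buffer="iieehviefameie" (len 14), cursors c1@4 c3@4 c4@8 c2@14, authorship 1313..44....22
After op 5 (move_left): buffer="iieehviefameie" (len 14), cursors c1@3 c3@3 c4@7 c2@13, authorship 1313..44....22
After op 6 (insert('m')): buffer="iiemmehvimefameime" (len 18), cursors c1@5 c3@5 c4@10 c2@17, authorship 131133..444....222
After op 7 (delete): buffer="iieehviefameie" (len 14), cursors c1@3 c3@3 c4@7 c2@13, authorship 1313..44....22
Authorship (.=original, N=cursor N): 1 3 1 3 . . 4 4 . . . . 2 2
Index 2: author = 1

Answer: cursor 1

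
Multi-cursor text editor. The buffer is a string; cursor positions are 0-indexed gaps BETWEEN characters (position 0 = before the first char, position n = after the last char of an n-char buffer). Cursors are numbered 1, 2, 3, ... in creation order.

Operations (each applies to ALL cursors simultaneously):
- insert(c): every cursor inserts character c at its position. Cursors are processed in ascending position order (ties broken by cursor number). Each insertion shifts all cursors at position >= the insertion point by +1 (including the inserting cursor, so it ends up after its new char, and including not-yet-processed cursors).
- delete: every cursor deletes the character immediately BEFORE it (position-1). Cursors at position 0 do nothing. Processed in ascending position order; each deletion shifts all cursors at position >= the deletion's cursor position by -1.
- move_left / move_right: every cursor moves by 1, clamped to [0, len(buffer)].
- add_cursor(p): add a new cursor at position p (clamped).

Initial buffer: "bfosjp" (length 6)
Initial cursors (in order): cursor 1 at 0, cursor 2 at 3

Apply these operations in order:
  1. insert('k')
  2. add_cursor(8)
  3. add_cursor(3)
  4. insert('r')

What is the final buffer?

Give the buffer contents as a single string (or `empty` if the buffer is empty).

After op 1 (insert('k')): buffer="kbfoksjp" (len 8), cursors c1@1 c2@5, authorship 1...2...
After op 2 (add_cursor(8)): buffer="kbfoksjp" (len 8), cursors c1@1 c2@5 c3@8, authorship 1...2...
After op 3 (add_cursor(3)): buffer="kbfoksjp" (len 8), cursors c1@1 c4@3 c2@5 c3@8, authorship 1...2...
After op 4 (insert('r')): buffer="krbfrokrsjpr" (len 12), cursors c1@2 c4@5 c2@8 c3@12, authorship 11..4.22...3

Answer: krbfrokrsjpr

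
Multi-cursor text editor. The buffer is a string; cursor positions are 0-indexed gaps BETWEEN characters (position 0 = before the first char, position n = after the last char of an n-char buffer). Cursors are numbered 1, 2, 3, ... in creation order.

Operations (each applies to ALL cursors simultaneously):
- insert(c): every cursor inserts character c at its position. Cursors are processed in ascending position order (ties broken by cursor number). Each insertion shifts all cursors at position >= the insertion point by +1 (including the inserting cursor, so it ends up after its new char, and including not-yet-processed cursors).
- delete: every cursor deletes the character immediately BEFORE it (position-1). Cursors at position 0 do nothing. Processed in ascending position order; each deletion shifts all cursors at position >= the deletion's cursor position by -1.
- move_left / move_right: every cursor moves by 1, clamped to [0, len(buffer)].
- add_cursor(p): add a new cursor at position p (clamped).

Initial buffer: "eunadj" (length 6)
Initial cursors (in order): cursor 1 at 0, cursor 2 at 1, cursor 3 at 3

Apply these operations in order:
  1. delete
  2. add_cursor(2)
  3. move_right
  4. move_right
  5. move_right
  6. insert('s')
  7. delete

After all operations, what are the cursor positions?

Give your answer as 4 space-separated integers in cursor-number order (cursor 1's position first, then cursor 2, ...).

After op 1 (delete): buffer="uadj" (len 4), cursors c1@0 c2@0 c3@1, authorship ....
After op 2 (add_cursor(2)): buffer="uadj" (len 4), cursors c1@0 c2@0 c3@1 c4@2, authorship ....
After op 3 (move_right): buffer="uadj" (len 4), cursors c1@1 c2@1 c3@2 c4@3, authorship ....
After op 4 (move_right): buffer="uadj" (len 4), cursors c1@2 c2@2 c3@3 c4@4, authorship ....
After op 5 (move_right): buffer="uadj" (len 4), cursors c1@3 c2@3 c3@4 c4@4, authorship ....
After op 6 (insert('s')): buffer="uadssjss" (len 8), cursors c1@5 c2@5 c3@8 c4@8, authorship ...12.34
After op 7 (delete): buffer="uadj" (len 4), cursors c1@3 c2@3 c3@4 c4@4, authorship ....

Answer: 3 3 4 4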